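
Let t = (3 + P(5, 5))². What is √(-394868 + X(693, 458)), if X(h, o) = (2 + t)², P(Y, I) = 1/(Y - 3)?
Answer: I*√6314639/4 ≈ 628.22*I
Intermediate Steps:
P(Y, I) = 1/(-3 + Y)
t = 49/4 (t = (3 + 1/(-3 + 5))² = (3 + 1/2)² = (3 + ½)² = (7/2)² = 49/4 ≈ 12.250)
X(h, o) = 3249/16 (X(h, o) = (2 + 49/4)² = (57/4)² = 3249/16)
√(-394868 + X(693, 458)) = √(-394868 + 3249/16) = √(-6314639/16) = I*√6314639/4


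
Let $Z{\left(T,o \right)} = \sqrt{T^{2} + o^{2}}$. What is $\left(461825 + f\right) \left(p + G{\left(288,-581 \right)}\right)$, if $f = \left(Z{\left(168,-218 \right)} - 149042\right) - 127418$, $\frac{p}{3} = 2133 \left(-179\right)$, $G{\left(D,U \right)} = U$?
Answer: $-212428660730 - 2292004 \sqrt{18937} \approx -2.1274 \cdot 10^{11}$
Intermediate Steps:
$p = -1145421$ ($p = 3 \cdot 2133 \left(-179\right) = 3 \left(-381807\right) = -1145421$)
$f = -276460 + 2 \sqrt{18937}$ ($f = \left(\sqrt{168^{2} + \left(-218\right)^{2}} - 149042\right) - 127418 = \left(\sqrt{28224 + 47524} - 149042\right) - 127418 = \left(\sqrt{75748} - 149042\right) - 127418 = \left(2 \sqrt{18937} - 149042\right) - 127418 = \left(-149042 + 2 \sqrt{18937}\right) - 127418 = -276460 + 2 \sqrt{18937} \approx -2.7619 \cdot 10^{5}$)
$\left(461825 + f\right) \left(p + G{\left(288,-581 \right)}\right) = \left(461825 - \left(276460 - 2 \sqrt{18937}\right)\right) \left(-1145421 - 581\right) = \left(185365 + 2 \sqrt{18937}\right) \left(-1146002\right) = -212428660730 - 2292004 \sqrt{18937}$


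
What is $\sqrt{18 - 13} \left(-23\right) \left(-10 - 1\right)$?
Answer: $253 \sqrt{5} \approx 565.73$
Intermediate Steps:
$\sqrt{18 - 13} \left(-23\right) \left(-10 - 1\right) = \sqrt{5} \left(-23\right) \left(-10 - 1\right) = - 23 \sqrt{5} \left(-11\right) = 253 \sqrt{5}$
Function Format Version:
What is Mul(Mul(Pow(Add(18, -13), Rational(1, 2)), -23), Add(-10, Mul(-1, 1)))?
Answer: Mul(253, Pow(5, Rational(1, 2))) ≈ 565.73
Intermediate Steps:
Mul(Mul(Pow(Add(18, -13), Rational(1, 2)), -23), Add(-10, Mul(-1, 1))) = Mul(Mul(Pow(5, Rational(1, 2)), -23), Add(-10, -1)) = Mul(Mul(-23, Pow(5, Rational(1, 2))), -11) = Mul(253, Pow(5, Rational(1, 2)))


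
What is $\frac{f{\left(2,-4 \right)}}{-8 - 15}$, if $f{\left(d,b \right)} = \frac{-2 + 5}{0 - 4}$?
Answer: $\frac{3}{92} \approx 0.032609$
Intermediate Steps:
$f{\left(d,b \right)} = - \frac{3}{4}$ ($f{\left(d,b \right)} = \frac{3}{-4} = 3 \left(- \frac{1}{4}\right) = - \frac{3}{4}$)
$\frac{f{\left(2,-4 \right)}}{-8 - 15} = \frac{1}{-8 - 15} \left(- \frac{3}{4}\right) = \frac{1}{-23} \left(- \frac{3}{4}\right) = \left(- \frac{1}{23}\right) \left(- \frac{3}{4}\right) = \frac{3}{92}$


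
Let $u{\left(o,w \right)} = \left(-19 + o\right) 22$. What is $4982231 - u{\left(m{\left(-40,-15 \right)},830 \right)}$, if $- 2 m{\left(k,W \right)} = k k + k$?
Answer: $4999809$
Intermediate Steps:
$m{\left(k,W \right)} = - \frac{k}{2} - \frac{k^{2}}{2}$ ($m{\left(k,W \right)} = - \frac{k k + k}{2} = - \frac{k^{2} + k}{2} = - \frac{k + k^{2}}{2} = - \frac{k}{2} - \frac{k^{2}}{2}$)
$u{\left(o,w \right)} = -418 + 22 o$
$4982231 - u{\left(m{\left(-40,-15 \right)},830 \right)} = 4982231 - \left(-418 + 22 \left(\left(- \frac{1}{2}\right) \left(-40\right) \left(1 - 40\right)\right)\right) = 4982231 - \left(-418 + 22 \left(\left(- \frac{1}{2}\right) \left(-40\right) \left(-39\right)\right)\right) = 4982231 - \left(-418 + 22 \left(-780\right)\right) = 4982231 - \left(-418 - 17160\right) = 4982231 - -17578 = 4982231 + 17578 = 4999809$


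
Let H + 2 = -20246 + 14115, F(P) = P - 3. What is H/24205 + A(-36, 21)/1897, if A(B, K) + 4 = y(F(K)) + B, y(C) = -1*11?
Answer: -12868756/45916885 ≈ -0.28026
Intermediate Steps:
F(P) = -3 + P
y(C) = -11
A(B, K) = -15 + B (A(B, K) = -4 + (-11 + B) = -15 + B)
H = -6133 (H = -2 + (-20246 + 14115) = -2 - 6131 = -6133)
H/24205 + A(-36, 21)/1897 = -6133/24205 + (-15 - 36)/1897 = -6133*1/24205 - 51*1/1897 = -6133/24205 - 51/1897 = -12868756/45916885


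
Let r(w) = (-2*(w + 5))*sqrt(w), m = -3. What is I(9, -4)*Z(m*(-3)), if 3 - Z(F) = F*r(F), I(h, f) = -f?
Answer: 3036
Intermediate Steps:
r(w) = sqrt(w)*(-10 - 2*w) (r(w) = (-2*(5 + w))*sqrt(w) = (-10 - 2*w)*sqrt(w) = sqrt(w)*(-10 - 2*w))
Z(F) = 3 - 2*F**(3/2)*(-5 - F) (Z(F) = 3 - F*2*sqrt(F)*(-5 - F) = 3 - 2*F**(3/2)*(-5 - F))
I(9, -4)*Z(m*(-3)) = (-1*(-4))*(3 + 2*(-3*(-3))**(3/2)*(5 - 3*(-3))) = 4*(3 + 2*9**(3/2)*(5 + 9)) = 4*(3 + 2*27*14) = 4*(3 + 756) = 4*759 = 3036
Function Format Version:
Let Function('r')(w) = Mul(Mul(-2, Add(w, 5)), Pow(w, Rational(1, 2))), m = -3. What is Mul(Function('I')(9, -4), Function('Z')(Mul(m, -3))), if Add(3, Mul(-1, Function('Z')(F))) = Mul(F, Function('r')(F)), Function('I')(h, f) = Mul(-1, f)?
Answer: 3036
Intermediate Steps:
Function('r')(w) = Mul(Pow(w, Rational(1, 2)), Add(-10, Mul(-2, w))) (Function('r')(w) = Mul(Mul(-2, Add(5, w)), Pow(w, Rational(1, 2))) = Mul(Add(-10, Mul(-2, w)), Pow(w, Rational(1, 2))) = Mul(Pow(w, Rational(1, 2)), Add(-10, Mul(-2, w))))
Function('Z')(F) = Add(3, Mul(-2, Pow(F, Rational(3, 2)), Add(-5, Mul(-1, F)))) (Function('Z')(F) = Add(3, Mul(-1, Mul(F, Mul(2, Pow(F, Rational(1, 2)), Add(-5, Mul(-1, F)))))) = Add(3, Mul(-1, Mul(2, Pow(F, Rational(3, 2)), Add(-5, Mul(-1, F))))) = Add(3, Mul(-2, Pow(F, Rational(3, 2)), Add(-5, Mul(-1, F)))))
Mul(Function('I')(9, -4), Function('Z')(Mul(m, -3))) = Mul(Mul(-1, -4), Add(3, Mul(2, Pow(Mul(-3, -3), Rational(3, 2)), Add(5, Mul(-3, -3))))) = Mul(4, Add(3, Mul(2, Pow(9, Rational(3, 2)), Add(5, 9)))) = Mul(4, Add(3, Mul(2, 27, 14))) = Mul(4, Add(3, 756)) = Mul(4, 759) = 3036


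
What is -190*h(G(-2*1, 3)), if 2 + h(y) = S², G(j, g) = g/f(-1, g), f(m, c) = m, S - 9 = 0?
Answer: -15010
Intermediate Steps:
S = 9 (S = 9 + 0 = 9)
G(j, g) = -g (G(j, g) = g/(-1) = g*(-1) = -g)
h(y) = 79 (h(y) = -2 + 9² = -2 + 81 = 79)
-190*h(G(-2*1, 3)) = -190*79 = -15010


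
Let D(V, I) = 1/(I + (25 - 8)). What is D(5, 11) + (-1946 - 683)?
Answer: -73611/28 ≈ -2629.0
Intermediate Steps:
D(V, I) = 1/(17 + I) (D(V, I) = 1/(I + 17) = 1/(17 + I))
D(5, 11) + (-1946 - 683) = 1/(17 + 11) + (-1946 - 683) = 1/28 - 2629 = -73611/28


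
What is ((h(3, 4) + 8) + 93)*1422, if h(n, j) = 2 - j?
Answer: 140778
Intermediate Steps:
((h(3, 4) + 8) + 93)*1422 = (((2 - 1*4) + 8) + 93)*1422 = (((2 - 4) + 8) + 93)*1422 = ((-2 + 8) + 93)*1422 = (6 + 93)*1422 = 99*1422 = 140778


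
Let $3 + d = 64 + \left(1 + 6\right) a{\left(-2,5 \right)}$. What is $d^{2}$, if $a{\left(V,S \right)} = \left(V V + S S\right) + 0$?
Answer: $69696$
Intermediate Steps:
$a{\left(V,S \right)} = S^{2} + V^{2}$ ($a{\left(V,S \right)} = \left(V^{2} + S^{2}\right) + 0 = \left(S^{2} + V^{2}\right) + 0 = S^{2} + V^{2}$)
$d = 264$ ($d = -3 + \left(64 + \left(1 + 6\right) \left(5^{2} + \left(-2\right)^{2}\right)\right) = -3 + \left(64 + 7 \left(25 + 4\right)\right) = -3 + \left(64 + 7 \cdot 29\right) = -3 + \left(64 + 203\right) = -3 + 267 = 264$)
$d^{2} = 264^{2} = 69696$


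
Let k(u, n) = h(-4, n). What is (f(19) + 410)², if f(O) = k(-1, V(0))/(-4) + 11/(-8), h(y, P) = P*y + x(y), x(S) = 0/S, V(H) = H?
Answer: 10686361/64 ≈ 1.6697e+5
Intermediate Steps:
x(S) = 0
h(y, P) = P*y (h(y, P) = P*y + 0 = P*y)
k(u, n) = -4*n (k(u, n) = n*(-4) = -4*n)
f(O) = -11/8 (f(O) = -4*0/(-4) + 11/(-8) = 0*(-¼) + 11*(-⅛) = 0 - 11/8 = -11/8)
(f(19) + 410)² = (-11/8 + 410)² = (3269/8)² = 10686361/64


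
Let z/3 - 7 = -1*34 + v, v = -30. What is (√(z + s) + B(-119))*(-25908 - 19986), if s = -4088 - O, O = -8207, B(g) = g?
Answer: 5461386 - 91788*√987 ≈ 2.5777e+6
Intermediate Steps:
z = -171 (z = 21 + 3*(-1*34 - 30) = 21 + 3*(-34 - 30) = 21 + 3*(-64) = 21 - 192 = -171)
s = 4119 (s = -4088 - 1*(-8207) = -4088 + 8207 = 4119)
(√(z + s) + B(-119))*(-25908 - 19986) = (√(-171 + 4119) - 119)*(-25908 - 19986) = (√3948 - 119)*(-45894) = (2*√987 - 119)*(-45894) = (-119 + 2*√987)*(-45894) = 5461386 - 91788*√987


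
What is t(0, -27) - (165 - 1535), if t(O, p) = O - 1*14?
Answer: 1356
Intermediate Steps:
t(O, p) = -14 + O (t(O, p) = O - 14 = -14 + O)
t(0, -27) - (165 - 1535) = (-14 + 0) - (165 - 1535) = -14 - 1*(-1370) = -14 + 1370 = 1356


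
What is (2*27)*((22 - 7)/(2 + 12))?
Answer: 405/7 ≈ 57.857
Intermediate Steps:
(2*27)*((22 - 7)/(2 + 12)) = 54*(15/14) = 405/7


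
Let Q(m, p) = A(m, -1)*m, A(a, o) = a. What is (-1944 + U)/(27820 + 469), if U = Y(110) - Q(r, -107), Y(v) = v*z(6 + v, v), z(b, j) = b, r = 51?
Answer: 8215/28289 ≈ 0.29040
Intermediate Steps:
Y(v) = v*(6 + v)
Q(m, p) = m**2 (Q(m, p) = m*m = m**2)
U = 10159 (U = 110*(6 + 110) - 1*51**2 = 110*116 - 1*2601 = 12760 - 2601 = 10159)
(-1944 + U)/(27820 + 469) = (-1944 + 10159)/(27820 + 469) = 8215/28289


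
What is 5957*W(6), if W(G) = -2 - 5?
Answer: -41699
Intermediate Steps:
W(G) = -7
5957*W(6) = 5957*(-7) = -41699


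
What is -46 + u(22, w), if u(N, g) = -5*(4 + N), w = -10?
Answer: -176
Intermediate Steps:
u(N, g) = -20 - 5*N
-46 + u(22, w) = -46 + (-20 - 5*22) = -46 + (-20 - 110) = -46 - 130 = -176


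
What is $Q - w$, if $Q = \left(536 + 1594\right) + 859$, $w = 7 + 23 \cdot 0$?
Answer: $2982$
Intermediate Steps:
$w = 7$ ($w = 7 + 0 = 7$)
$Q = 2989$ ($Q = 2130 + 859 = 2989$)
$Q - w = 2989 - 7 = 2982$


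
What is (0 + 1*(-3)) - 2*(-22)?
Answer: 41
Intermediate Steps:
(0 + 1*(-3)) - 2*(-22) = (0 - 3) + 44 = -3 + 44 = 41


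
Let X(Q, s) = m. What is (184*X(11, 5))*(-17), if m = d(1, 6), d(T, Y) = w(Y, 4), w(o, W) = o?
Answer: -18768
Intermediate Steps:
d(T, Y) = Y
m = 6
X(Q, s) = 6
(184*X(11, 5))*(-17) = (184*6)*(-17) = 1104*(-17) = -18768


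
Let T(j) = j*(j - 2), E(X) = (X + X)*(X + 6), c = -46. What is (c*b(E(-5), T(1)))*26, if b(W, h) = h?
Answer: 1196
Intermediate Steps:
E(X) = 2*X*(6 + X) (E(X) = (2*X)*(6 + X) = 2*X*(6 + X))
T(j) = j*(-2 + j)
(c*b(E(-5), T(1)))*26 = -46*(-2 + 1)*26 = -46*(-1)*26 = 46*26 = 1196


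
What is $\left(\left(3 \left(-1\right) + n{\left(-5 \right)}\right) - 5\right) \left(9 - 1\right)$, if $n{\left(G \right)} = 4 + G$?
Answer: $-72$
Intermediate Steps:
$\left(\left(3 \left(-1\right) + n{\left(-5 \right)}\right) - 5\right) \left(9 - 1\right) = \left(\left(3 \left(-1\right) + \left(4 - 5\right)\right) - 5\right) \left(9 - 1\right) = \left(\left(-3 - 1\right) - 5\right) 8 = \left(-4 - 5\right) 8 = \left(-9\right) 8 = -72$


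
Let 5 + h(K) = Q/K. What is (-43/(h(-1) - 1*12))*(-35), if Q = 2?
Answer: -1505/19 ≈ -79.211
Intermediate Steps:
h(K) = -5 + 2/K
(-43/(h(-1) - 1*12))*(-35) = (-43/((-5 + 2/(-1)) - 1*12))*(-35) = (-43/((-5 + 2*(-1)) - 12))*(-35) = (-43/((-5 - 2) - 12))*(-35) = (-43/(-7 - 12))*(-35) = (-43/(-19))*(-35) = -1/19*(-43)*(-35) = (43/19)*(-35) = -1505/19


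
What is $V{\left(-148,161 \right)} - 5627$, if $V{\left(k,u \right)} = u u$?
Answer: $20294$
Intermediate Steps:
$V{\left(k,u \right)} = u^{2}$
$V{\left(-148,161 \right)} - 5627 = 161^{2} - 5627 = 25921 - 5627 = 20294$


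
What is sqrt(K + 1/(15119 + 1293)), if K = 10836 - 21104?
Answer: I*sqrt(691431056745)/8206 ≈ 101.33*I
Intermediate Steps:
K = -10268
sqrt(K + 1/(15119 + 1293)) = sqrt(-10268 + 1/(15119 + 1293)) = sqrt(-10268 + 1/16412) = sqrt(-168518415/16412) = I*sqrt(691431056745)/8206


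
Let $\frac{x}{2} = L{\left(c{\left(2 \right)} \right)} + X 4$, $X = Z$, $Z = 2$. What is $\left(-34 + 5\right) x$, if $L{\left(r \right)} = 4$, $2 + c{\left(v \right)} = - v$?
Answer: $-696$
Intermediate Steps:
$X = 2$
$c{\left(v \right)} = -2 - v$
$x = 24$ ($x = 2 \left(4 + 2 \cdot 4\right) = 2 \left(4 + 8\right) = 2 \cdot 12 = 24$)
$\left(-34 + 5\right) x = \left(-34 + 5\right) 24 = \left(-29\right) 24 = -696$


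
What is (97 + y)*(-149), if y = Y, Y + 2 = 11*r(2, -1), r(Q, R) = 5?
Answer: -22350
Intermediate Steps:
Y = 53 (Y = -2 + 11*5 = -2 + 55 = 53)
y = 53
(97 + y)*(-149) = (97 + 53)*(-149) = 150*(-149) = -22350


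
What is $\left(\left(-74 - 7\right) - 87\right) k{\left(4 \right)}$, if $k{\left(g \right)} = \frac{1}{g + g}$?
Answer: $-21$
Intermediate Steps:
$k{\left(g \right)} = \frac{1}{2 g}$
$\left(\left(-74 - 7\right) - 87\right) k{\left(4 \right)} = \left(\left(-74 - 7\right) - 87\right) \frac{1}{2 \cdot 4} = \left(-81 - 87\right) \frac{1}{2} \cdot \frac{1}{4} = \left(-168\right) \frac{1}{8} = -21$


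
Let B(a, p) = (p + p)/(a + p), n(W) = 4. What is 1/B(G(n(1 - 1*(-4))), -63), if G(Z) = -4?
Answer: 67/126 ≈ 0.53175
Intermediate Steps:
B(a, p) = 2*p/(a + p) (B(a, p) = (2*p)/(a + p) = 2*p/(a + p))
1/B(G(n(1 - 1*(-4))), -63) = 1/(2*(-63)/(-4 - 63)) = 1/(2*(-63)/(-67)) = 1/(2*(-63)*(-1/67)) = 1/(126/67) = 67/126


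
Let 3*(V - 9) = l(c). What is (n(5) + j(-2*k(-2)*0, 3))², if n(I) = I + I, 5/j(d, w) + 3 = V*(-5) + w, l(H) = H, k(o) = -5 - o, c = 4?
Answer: 94249/961 ≈ 98.074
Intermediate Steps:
V = 31/3 (V = 9 + (⅓)*4 = 9 + 4/3 = 31/3 ≈ 10.333)
j(d, w) = 5/(-164/3 + w) (j(d, w) = 5/(-3 + ((31/3)*(-5) + w)) = 5/(-3 + (-155/3 + w)) = 5/(-164/3 + w))
n(I) = 2*I
(n(5) + j(-2*k(-2)*0, 3))² = (2*5 + 15/(-164 + 3*3))² = (10 + 15/(-164 + 9))² = (10 + 15/(-155))² = (10 + 15*(-1/155))² = (10 - 3/31)² = (307/31)² = 94249/961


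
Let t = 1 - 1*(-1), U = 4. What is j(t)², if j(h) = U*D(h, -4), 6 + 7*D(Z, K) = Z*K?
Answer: 64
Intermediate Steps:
D(Z, K) = -6/7 + K*Z/7 (D(Z, K) = -6/7 + (Z*K)/7 = -6/7 + (K*Z)/7 = -6/7 + K*Z/7)
t = 2 (t = 1 + 1 = 2)
j(h) = -24/7 - 16*h/7 (j(h) = 4*(-6/7 + (⅐)*(-4)*h) = 4*(-6/7 - 4*h/7) = -24/7 - 16*h/7)
j(t)² = (-24/7 - 16/7*2)² = (-24/7 - 32/7)² = (-8)² = 64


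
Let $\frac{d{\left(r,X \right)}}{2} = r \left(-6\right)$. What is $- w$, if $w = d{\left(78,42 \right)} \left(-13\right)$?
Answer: $-12168$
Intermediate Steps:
$d{\left(r,X \right)} = - 12 r$ ($d{\left(r,X \right)} = 2 r \left(-6\right) = 2 \left(- 6 r\right) = - 12 r$)
$w = 12168$ ($w = \left(-12\right) 78 \left(-13\right) = \left(-936\right) \left(-13\right) = 12168$)
$- w = \left(-1\right) 12168 = -12168$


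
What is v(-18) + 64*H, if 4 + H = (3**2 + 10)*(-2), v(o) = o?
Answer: -2706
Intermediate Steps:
H = -42 (H = -4 + (3**2 + 10)*(-2) = -4 + (9 + 10)*(-2) = -4 + 19*(-2) = -4 - 38 = -42)
v(-18) + 64*H = -18 + 64*(-42) = -18 - 2688 = -2706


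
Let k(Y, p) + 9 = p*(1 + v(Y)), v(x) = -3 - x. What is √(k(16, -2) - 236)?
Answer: I*√209 ≈ 14.457*I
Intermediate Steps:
k(Y, p) = -9 + p*(-2 - Y) (k(Y, p) = -9 + p*(1 + (-3 - Y)) = -9 + p*(-2 - Y))
√(k(16, -2) - 236) = √((-9 - 2 - 1*(-2)*(3 + 16)) - 236) = √((-9 - 2 - 1*(-2)*19) - 236) = √((-9 - 2 + 38) - 236) = √(27 - 236) = √(-209) = I*√209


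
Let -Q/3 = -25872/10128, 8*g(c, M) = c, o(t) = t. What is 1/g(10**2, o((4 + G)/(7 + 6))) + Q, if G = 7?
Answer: 40847/5275 ≈ 7.7435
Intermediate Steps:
g(c, M) = c/8
Q = 1617/211 (Q = -(-77616)/10128 = -3*(-539/211) = 1617/211 ≈ 7.6635)
1/g(10**2, o((4 + G)/(7 + 6))) + Q = 1/((1/8)*10**2) + 1617/211 = 1/((1/8)*100) + 1617/211 = 1/(25/2) + 1617/211 = 2/25 + 1617/211 = 40847/5275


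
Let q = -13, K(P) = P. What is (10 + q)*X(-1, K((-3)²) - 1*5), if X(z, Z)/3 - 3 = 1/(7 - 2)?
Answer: -144/5 ≈ -28.800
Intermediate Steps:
X(z, Z) = 48/5 (X(z, Z) = 9 + 3/(7 - 2) = 9 + 3/5 = 9 + 3*(⅕) = 9 + ⅗ = 48/5)
(10 + q)*X(-1, K((-3)²) - 1*5) = (10 - 13)*(48/5) = -3*48/5 = -144/5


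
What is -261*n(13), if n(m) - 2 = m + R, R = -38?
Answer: 6003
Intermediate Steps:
n(m) = -36 + m (n(m) = 2 + (m - 38) = 2 + (-38 + m) = -36 + m)
-261*n(13) = -261*(-36 + 13) = -261*(-23) = 6003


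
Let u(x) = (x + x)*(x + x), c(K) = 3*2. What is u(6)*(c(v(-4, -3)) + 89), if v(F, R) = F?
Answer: 13680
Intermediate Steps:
c(K) = 6
u(x) = 4*x² (u(x) = (2*x)*(2*x) = 4*x²)
u(6)*(c(v(-4, -3)) + 89) = (4*6²)*(6 + 89) = (4*36)*95 = 144*95 = 13680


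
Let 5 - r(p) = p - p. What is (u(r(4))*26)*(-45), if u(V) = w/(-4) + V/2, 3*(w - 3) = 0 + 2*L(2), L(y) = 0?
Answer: -4095/2 ≈ -2047.5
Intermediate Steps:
r(p) = 5 (r(p) = 5 - (p - p) = 5 - 1*0 = 5 + 0 = 5)
w = 3 (w = 3 + (0 + 2*0)/3 = 3 + (0 + 0)/3 = 3 + (⅓)*0 = 3 + 0 = 3)
u(V) = -¾ + V/2 (u(V) = 3/(-4) + V/2 = 3*(-¼) + V*(½) = -¾ + V/2)
(u(r(4))*26)*(-45) = ((-¾ + (½)*5)*26)*(-45) = ((-¾ + 5/2)*26)*(-45) = ((7/4)*26)*(-45) = (91/2)*(-45) = -4095/2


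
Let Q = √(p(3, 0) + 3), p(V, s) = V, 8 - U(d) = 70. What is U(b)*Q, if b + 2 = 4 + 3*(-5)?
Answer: -62*√6 ≈ -151.87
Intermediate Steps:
b = -13 (b = -2 + (4 + 3*(-5)) = -2 + (4 - 15) = -2 - 11 = -13)
U(d) = -62 (U(d) = 8 - 1*70 = 8 - 70 = -62)
Q = √6 (Q = √(3 + 3) = √6 ≈ 2.4495)
U(b)*Q = -62*√6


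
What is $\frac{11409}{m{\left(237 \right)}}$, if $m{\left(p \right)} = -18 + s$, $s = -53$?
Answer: $- \frac{11409}{71} \approx -160.69$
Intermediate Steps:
$m{\left(p \right)} = -71$ ($m{\left(p \right)} = -18 - 53 = -71$)
$\frac{11409}{m{\left(237 \right)}} = \frac{11409}{-71} = 11409 \left(- \frac{1}{71}\right) = - \frac{11409}{71}$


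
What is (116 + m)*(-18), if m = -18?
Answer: -1764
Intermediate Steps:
(116 + m)*(-18) = (116 - 18)*(-18) = 98*(-18) = -1764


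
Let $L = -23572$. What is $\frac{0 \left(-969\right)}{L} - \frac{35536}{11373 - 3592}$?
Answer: $- \frac{35536}{7781} \approx -4.567$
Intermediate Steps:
$\frac{0 \left(-969\right)}{L} - \frac{35536}{11373 - 3592} = \frac{0 \left(-969\right)}{-23572} - \frac{35536}{11373 - 3592} = 0 \left(- \frac{1}{23572}\right) - \frac{35536}{11373 - 3592} = 0 - \frac{35536}{7781} = - \frac{35536}{7781}$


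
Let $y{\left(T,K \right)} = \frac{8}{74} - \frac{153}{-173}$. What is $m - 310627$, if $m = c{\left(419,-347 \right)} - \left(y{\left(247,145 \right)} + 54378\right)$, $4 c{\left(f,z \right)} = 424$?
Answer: $- \frac{2335724852}{6401} \approx -3.649 \cdot 10^{5}$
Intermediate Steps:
$y{\left(T,K \right)} = \frac{6353}{6401}$ ($y{\left(T,K \right)} = 8 \cdot \frac{1}{74} - - \frac{153}{173} = \frac{4}{37} + \frac{153}{173} = \frac{6353}{6401}$)
$c{\left(f,z \right)} = 106$ ($c{\left(f,z \right)} = \frac{1}{4} \cdot 424 = 106$)
$m = - \frac{347401425}{6401}$ ($m = 106 - \left(\frac{6353}{6401} + 54378\right) = 106 - \frac{348079931}{6401} = - \frac{347401425}{6401} \approx -54273.0$)
$m - 310627 = - \frac{347401425}{6401} - 310627 = - \frac{2335724852}{6401}$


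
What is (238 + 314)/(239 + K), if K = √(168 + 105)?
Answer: 16491/7106 - 69*√273/7106 ≈ 2.1603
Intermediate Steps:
K = √273 ≈ 16.523
(238 + 314)/(239 + K) = (238 + 314)/(239 + √273) = 552/(239 + √273)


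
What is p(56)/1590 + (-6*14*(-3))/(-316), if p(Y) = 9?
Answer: -33153/41870 ≈ -0.79181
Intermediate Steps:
p(56)/1590 + (-6*14*(-3))/(-316) = 9/1590 + (-6*14*(-3))/(-316) = 9*(1/1590) - 84*(-3)*(-1/316) = 3/530 + 252*(-1/316) = 3/530 - 63/79 = -33153/41870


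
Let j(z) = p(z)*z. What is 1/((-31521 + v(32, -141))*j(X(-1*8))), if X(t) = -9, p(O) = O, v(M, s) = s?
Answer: -1/2564622 ≈ -3.8992e-7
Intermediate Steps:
j(z) = z**2 (j(z) = z*z = z**2)
1/((-31521 + v(32, -141))*j(X(-1*8))) = 1/((-31521 - 141)*((-9)**2)) = 1/(-31662*81) = -1/31662*1/81 = -1/2564622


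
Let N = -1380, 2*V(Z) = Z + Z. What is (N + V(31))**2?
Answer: 1819801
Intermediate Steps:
V(Z) = Z (V(Z) = (Z + Z)/2 = (2*Z)/2 = Z)
(N + V(31))**2 = (-1380 + 31)**2 = (-1349)**2 = 1819801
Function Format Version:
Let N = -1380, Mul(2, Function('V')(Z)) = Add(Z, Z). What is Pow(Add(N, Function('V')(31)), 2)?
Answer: 1819801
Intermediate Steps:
Function('V')(Z) = Z (Function('V')(Z) = Mul(Rational(1, 2), Add(Z, Z)) = Mul(Rational(1, 2), Mul(2, Z)) = Z)
Pow(Add(N, Function('V')(31)), 2) = Pow(Add(-1380, 31), 2) = Pow(-1349, 2) = 1819801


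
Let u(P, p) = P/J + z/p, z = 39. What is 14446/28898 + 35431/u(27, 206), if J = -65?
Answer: -6854888465389/43737123 ≈ -1.5673e+5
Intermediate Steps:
u(P, p) = 39/p - P/65 (u(P, p) = P/(-65) + 39/p = P*(-1/65) + 39/p = -P/65 + 39/p = 39/p - P/65)
14446/28898 + 35431/u(27, 206) = 14446/28898 + 35431/(39/206 - 1/65*27) = 14446*(1/28898) + 35431/(39*(1/206) - 27/65) = 7223/14449 + 35431/(39/206 - 27/65) = 7223/14449 + 35431/(-3027/13390) = 7223/14449 + 35431*(-13390/3027) = 7223/14449 - 474421090/3027 = -6854888465389/43737123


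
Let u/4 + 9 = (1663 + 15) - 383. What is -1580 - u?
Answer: -6724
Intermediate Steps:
u = 5144 (u = -36 + 4*((1663 + 15) - 383) = -36 + 4*(1678 - 383) = -36 + 4*1295 = -36 + 5180 = 5144)
-1580 - u = -1580 - 1*5144 = -1580 - 5144 = -6724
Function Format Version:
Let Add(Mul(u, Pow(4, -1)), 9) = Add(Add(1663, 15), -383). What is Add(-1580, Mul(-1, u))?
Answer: -6724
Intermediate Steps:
u = 5144 (u = Add(-36, Mul(4, Add(Add(1663, 15), -383))) = Add(-36, Mul(4, Add(1678, -383))) = Add(-36, Mul(4, 1295)) = Add(-36, 5180) = 5144)
Add(-1580, Mul(-1, u)) = Add(-1580, Mul(-1, 5144)) = Add(-1580, -5144) = -6724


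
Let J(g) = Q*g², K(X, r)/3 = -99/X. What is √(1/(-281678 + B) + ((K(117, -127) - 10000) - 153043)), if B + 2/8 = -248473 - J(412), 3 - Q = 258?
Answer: 2*I*√8058990931662160099311/444647515 ≈ 403.79*I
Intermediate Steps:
Q = -255 (Q = 3 - 1*258 = 3 - 258 = -255)
K(X, r) = -297/X (K(X, r) = 3*(-99/X) = -297/X)
J(g) = -255*g²
B = 172144987/4 (B = -¼ + (-248473 - (-255)*412²) = -¼ + (-248473 - (-255)*169744) = -¼ + (-248473 - 1*(-43284720)) = -¼ + (-248473 + 43284720) = -¼ + 43036247 = 172144987/4 ≈ 4.3036e+7)
√(1/(-281678 + B) + ((K(117, -127) - 10000) - 153043)) = √(1/(-281678 + 172144987/4) + ((-297/117 - 10000) - 153043)) = √(1/(171018275/4) + ((-297*1/117 - 10000) - 153043)) = √(4/171018275 + ((-33/13 - 10000) - 153043)) = √(4/171018275 + (-130033/13 - 153043)) = √(4/171018275 - 2119592/13) = √(-362488967543748/2223237575) = 2*I*√8058990931662160099311/444647515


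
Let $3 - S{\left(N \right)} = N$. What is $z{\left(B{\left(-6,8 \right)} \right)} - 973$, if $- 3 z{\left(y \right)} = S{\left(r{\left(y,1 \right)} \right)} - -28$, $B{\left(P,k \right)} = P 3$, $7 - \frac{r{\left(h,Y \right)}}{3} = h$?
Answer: $- \frac{2875}{3} \approx -958.33$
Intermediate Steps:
$r{\left(h,Y \right)} = 21 - 3 h$
$S{\left(N \right)} = 3 - N$
$B{\left(P,k \right)} = 3 P$
$z{\left(y \right)} = - \frac{10}{3} - y$ ($z{\left(y \right)} = - \frac{\left(3 - \left(21 - 3 y\right)\right) - -28}{3} = - \frac{\left(3 + \left(-21 + 3 y\right)\right) + 28}{3} = - \frac{\left(-18 + 3 y\right) + 28}{3} = - \frac{10 + 3 y}{3} = - \frac{10}{3} - y$)
$z{\left(B{\left(-6,8 \right)} \right)} - 973 = \left(- \frac{10}{3} - 3 \left(-6\right)\right) - 973 = \left(- \frac{10}{3} - -18\right) - 973 = \left(- \frac{10}{3} + 18\right) - 973 = \frac{44}{3} - 973 = - \frac{2875}{3}$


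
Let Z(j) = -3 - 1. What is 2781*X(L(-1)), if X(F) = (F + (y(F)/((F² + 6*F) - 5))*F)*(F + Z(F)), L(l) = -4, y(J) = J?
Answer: 1512864/13 ≈ 1.1637e+5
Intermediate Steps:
Z(j) = -4
X(F) = (-4 + F)*(F + F²/(-5 + F² + 6*F)) (X(F) = (F + (F/((F² + 6*F) - 5))*F)*(F - 4) = (F + (F/(-5 + F² + 6*F))*F)*(-4 + F) = (F + F²/(-5 + F² + 6*F))*(-4 + F) = (-4 + F)*(F + F²/(-5 + F² + 6*F)))
2781*X(L(-1)) = 2781*(-4*(20 + (-4)³ - 33*(-4) + 3*(-4)²)/(-5 + (-4)² + 6*(-4))) = 2781*(-4*(20 - 64 + 132 + 3*16)/(-5 + 16 - 24)) = 2781*(-4*(20 - 64 + 132 + 48)/(-13)) = 2781*(-4*(-1/13)*136) = 2781*(544/13) = 1512864/13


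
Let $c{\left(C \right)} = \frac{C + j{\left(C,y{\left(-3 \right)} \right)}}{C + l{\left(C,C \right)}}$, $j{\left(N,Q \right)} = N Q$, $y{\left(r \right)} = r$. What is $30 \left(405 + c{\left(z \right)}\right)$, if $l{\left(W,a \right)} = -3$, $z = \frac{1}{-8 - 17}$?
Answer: $\frac{230835}{19} \approx 12149.0$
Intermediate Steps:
$z = - \frac{1}{25}$ ($z = \frac{1}{-25} = - \frac{1}{25} \approx -0.04$)
$c{\left(C \right)} = - \frac{2 C}{-3 + C}$ ($c{\left(C \right)} = \frac{C + C \left(-3\right)}{C - 3} = \frac{C - 3 C}{-3 + C} = \frac{\left(-2\right) C}{-3 + C} = - \frac{2 C}{-3 + C}$)
$30 \left(405 + c{\left(z \right)}\right) = 30 \left(405 - - \frac{2}{25 \left(-3 - \frac{1}{25}\right)}\right) = 30 \left(405 - - \frac{2}{25 \left(- \frac{76}{25}\right)}\right) = 30 \left(405 - \left(- \frac{2}{25}\right) \left(- \frac{25}{76}\right)\right) = 30 \left(405 - \frac{1}{38}\right) = 30 \cdot \frac{15389}{38} = \frac{230835}{19}$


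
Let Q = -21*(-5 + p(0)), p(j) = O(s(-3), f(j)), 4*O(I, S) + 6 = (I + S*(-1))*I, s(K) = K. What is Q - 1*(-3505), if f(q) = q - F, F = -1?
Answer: 7157/2 ≈ 3578.5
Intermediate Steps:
f(q) = 1 + q (f(q) = q - 1*(-1) = q + 1 = 1 + q)
O(I, S) = -3/2 + I*(I - S)/4 (O(I, S) = -3/2 + ((I + S*(-1))*I)/4 = -3/2 + ((I - S)*I)/4 = -3/2 + (I*(I - S))/4 = -3/2 + I*(I - S)/4)
p(j) = 3/2 + 3*j/4 (p(j) = -3/2 + (¼)*(-3)² - ¼*(-3)*(1 + j) = -3/2 + (¼)*9 + (¾ + 3*j/4) = -3/2 + 9/4 + (¾ + 3*j/4) = 3/2 + 3*j/4)
Q = 147/2 (Q = -21*(-5 + (3/2 + (¾)*0)) = -21*(-5 + (3/2 + 0)) = -21*(-5 + 3/2) = -21*(-7/2) = 147/2 ≈ 73.500)
Q - 1*(-3505) = 147/2 - 1*(-3505) = 147/2 + 3505 = 7157/2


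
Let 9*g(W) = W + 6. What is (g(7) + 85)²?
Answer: 605284/81 ≈ 7472.6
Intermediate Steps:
g(W) = ⅔ + W/9 (g(W) = (W + 6)/9 = (6 + W)/9 = ⅔ + W/9)
(g(7) + 85)² = ((⅔ + (⅑)*7) + 85)² = ((⅔ + 7/9) + 85)² = (13/9 + 85)² = (778/9)² = 605284/81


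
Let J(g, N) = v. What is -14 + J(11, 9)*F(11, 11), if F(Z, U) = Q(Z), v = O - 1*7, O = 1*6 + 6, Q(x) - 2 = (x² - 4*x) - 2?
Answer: 371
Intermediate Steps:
Q(x) = x² - 4*x (Q(x) = 2 + ((x² - 4*x) - 2) = 2 + (-2 + x² - 4*x) = x² - 4*x)
O = 12 (O = 6 + 6 = 12)
v = 5 (v = 12 - 1*7 = 12 - 7 = 5)
F(Z, U) = Z*(-4 + Z)
J(g, N) = 5
-14 + J(11, 9)*F(11, 11) = -14 + 5*(11*(-4 + 11)) = -14 + 5*(11*7) = -14 + 5*77 = -14 + 385 = 371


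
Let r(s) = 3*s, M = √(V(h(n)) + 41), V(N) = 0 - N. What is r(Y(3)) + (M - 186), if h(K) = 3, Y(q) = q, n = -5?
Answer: -177 + √38 ≈ -170.84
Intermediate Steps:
V(N) = -N
M = √38 (M = √(-1*3 + 41) = √(-3 + 41) = √38 ≈ 6.1644)
r(Y(3)) + (M - 186) = 3*3 + (√38 - 186) = 9 + (-186 + √38) = -177 + √38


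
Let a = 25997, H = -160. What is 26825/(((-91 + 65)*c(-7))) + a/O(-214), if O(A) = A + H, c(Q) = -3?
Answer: 2001196/7293 ≈ 274.40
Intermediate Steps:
O(A) = -160 + A (O(A) = A - 160 = -160 + A)
26825/(((-91 + 65)*c(-7))) + a/O(-214) = 26825/(((-91 + 65)*(-3))) + 25997/(-160 - 214) = 26825/((-26*(-3))) + 25997/(-374) = 26825/78 + 25997*(-1/374) = 26825*(1/78) - 25997/374 = 26825/78 - 25997/374 = 2001196/7293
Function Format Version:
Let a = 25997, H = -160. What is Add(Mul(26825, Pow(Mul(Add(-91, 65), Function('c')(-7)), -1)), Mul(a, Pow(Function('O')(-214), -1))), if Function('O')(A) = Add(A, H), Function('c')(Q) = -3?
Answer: Rational(2001196, 7293) ≈ 274.40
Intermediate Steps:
Function('O')(A) = Add(-160, A) (Function('O')(A) = Add(A, -160) = Add(-160, A))
Add(Mul(26825, Pow(Mul(Add(-91, 65), Function('c')(-7)), -1)), Mul(a, Pow(Function('O')(-214), -1))) = Add(Mul(26825, Pow(Mul(Add(-91, 65), -3), -1)), Mul(25997, Pow(Add(-160, -214), -1))) = Add(Mul(26825, Pow(Mul(-26, -3), -1)), Mul(25997, Pow(-374, -1))) = Add(Mul(26825, Pow(78, -1)), Mul(25997, Rational(-1, 374))) = Add(Mul(26825, Rational(1, 78)), Rational(-25997, 374)) = Add(Rational(26825, 78), Rational(-25997, 374)) = Rational(2001196, 7293)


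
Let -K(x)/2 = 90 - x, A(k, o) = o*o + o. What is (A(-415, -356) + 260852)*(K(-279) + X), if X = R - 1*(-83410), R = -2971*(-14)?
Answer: 48119771712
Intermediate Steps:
R = 41594
A(k, o) = o + o**2 (A(k, o) = o**2 + o = o + o**2)
K(x) = -180 + 2*x (K(x) = -2*(90 - x) = -180 + 2*x)
X = 125004 (X = 41594 - 1*(-83410) = 41594 + 83410 = 125004)
(A(-415, -356) + 260852)*(K(-279) + X) = (-356*(1 - 356) + 260852)*((-180 + 2*(-279)) + 125004) = (-356*(-355) + 260852)*((-180 - 558) + 125004) = (126380 + 260852)*(-738 + 125004) = 387232*124266 = 48119771712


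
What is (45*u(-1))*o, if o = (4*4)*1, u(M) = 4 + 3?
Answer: 5040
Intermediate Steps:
u(M) = 7
o = 16 (o = 16*1 = 16)
(45*u(-1))*o = (45*7)*16 = 315*16 = 5040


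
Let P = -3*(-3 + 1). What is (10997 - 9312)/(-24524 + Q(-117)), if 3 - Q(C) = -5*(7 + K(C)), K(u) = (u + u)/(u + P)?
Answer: -62345/905592 ≈ -0.068844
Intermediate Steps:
P = 6 (P = -3*(-2) = 6)
K(u) = 2*u/(6 + u) (K(u) = (u + u)/(u + 6) = (2*u)/(6 + u) = 2*u/(6 + u))
Q(C) = 38 + 10*C/(6 + C) (Q(C) = 3 - (-5)*(7 + 2*C/(6 + C)) = 3 - (-35 - 10*C/(6 + C)) = 3 + (35 + 10*C/(6 + C)) = 38 + 10*C/(6 + C))
(10997 - 9312)/(-24524 + Q(-117)) = (10997 - 9312)/(-24524 + 12*(19 + 4*(-117))/(6 - 117)) = 1685/(-24524 + 12*(19 - 468)/(-111)) = 1685/(-24524 + 12*(-1/111)*(-449)) = 1685/(-24524 + 1796/37) = 1685/(-905592/37) = 1685*(-37/905592) = -62345/905592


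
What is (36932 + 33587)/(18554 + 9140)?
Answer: 70519/27694 ≈ 2.5464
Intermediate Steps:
(36932 + 33587)/(18554 + 9140) = 70519/27694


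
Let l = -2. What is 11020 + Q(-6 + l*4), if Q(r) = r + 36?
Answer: 11042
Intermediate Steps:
Q(r) = 36 + r
11020 + Q(-6 + l*4) = 11020 + (36 + (-6 - 2*4)) = 11020 + (36 + (-6 - 8)) = 11020 + (36 - 14) = 11020 + 22 = 11042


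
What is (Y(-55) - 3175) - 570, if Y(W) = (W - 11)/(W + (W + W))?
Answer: -18723/5 ≈ -3744.6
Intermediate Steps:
Y(W) = (-11 + W)/(3*W) (Y(W) = (-11 + W)/(W + 2*W) = (-11 + W)/((3*W)) = (-11 + W)*(1/(3*W)) = (-11 + W)/(3*W))
(Y(-55) - 3175) - 570 = ((⅓)*(-11 - 55)/(-55) - 3175) - 570 = ((⅓)*(-1/55)*(-66) - 3175) - 570 = (⅖ - 3175) - 570 = -15873/5 - 570 = -18723/5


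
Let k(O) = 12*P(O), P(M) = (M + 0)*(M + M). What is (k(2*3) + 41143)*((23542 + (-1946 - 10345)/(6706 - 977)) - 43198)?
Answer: -278287763565/337 ≈ -8.2578e+8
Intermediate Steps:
P(M) = 2*M² (P(M) = M*(2*M) = 2*M²)
k(O) = 24*O² (k(O) = 12*(2*O²) = 24*O²)
(k(2*3) + 41143)*((23542 + (-1946 - 10345)/(6706 - 977)) - 43198) = (24*(2*3)² + 41143)*((23542 + (-1946 - 10345)/(6706 - 977)) - 43198) = (24*6² + 41143)*((23542 - 12291/5729) - 43198) = (24*36 + 41143)*((23542 - 12291*1/5729) - 43198) = (864 + 41143)*((23542 - 723/337) - 43198) = 42007*(7932931/337 - 43198) = 42007*(-6624795/337) = -278287763565/337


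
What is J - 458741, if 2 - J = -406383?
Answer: -52356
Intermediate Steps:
J = 406385 (J = 2 - 1*(-406383) = 2 + 406383 = 406385)
J - 458741 = 406385 - 458741 = -52356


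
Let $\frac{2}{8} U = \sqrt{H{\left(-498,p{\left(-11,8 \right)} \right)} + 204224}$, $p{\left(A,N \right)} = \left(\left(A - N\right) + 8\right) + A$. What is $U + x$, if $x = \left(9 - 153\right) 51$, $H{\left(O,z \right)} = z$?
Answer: $-7344 + 4 \sqrt{204202} \approx -5536.5$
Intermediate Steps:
$p{\left(A,N \right)} = 8 - N + 2 A$ ($p{\left(A,N \right)} = \left(8 + A - N\right) + A = 8 - N + 2 A$)
$x = -7344$ ($x = \left(-144\right) 51 = -7344$)
$U = 4 \sqrt{204202}$ ($U = 4 \sqrt{\left(8 - 8 + 2 \left(-11\right)\right) + 204224} = 4 \sqrt{\left(8 - 8 - 22\right) + 204224} = 4 \sqrt{-22 + 204224} = 4 \sqrt{204202} \approx 1807.5$)
$U + x = 4 \sqrt{204202} - 7344 = -7344 + 4 \sqrt{204202}$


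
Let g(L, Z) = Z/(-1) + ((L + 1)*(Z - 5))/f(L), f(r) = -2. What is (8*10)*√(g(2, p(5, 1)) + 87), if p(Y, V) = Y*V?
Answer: 80*√82 ≈ 724.43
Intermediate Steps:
p(Y, V) = V*Y
g(L, Z) = -Z - (1 + L)*(-5 + Z)/2 (g(L, Z) = Z/(-1) + ((L + 1)*(Z - 5))/(-2) = Z*(-1) + ((1 + L)*(-5 + Z))*(-½) = -Z - (1 + L)*(-5 + Z)/2)
(8*10)*√(g(2, p(5, 1)) + 87) = (8*10)*√((5/2 - 3*5/2 + (5/2)*2 - ½*2*1*5) + 87) = 80*√((5/2 - 3/2*5 + 5 - ½*2*5) + 87) = 80*√((5/2 - 15/2 + 5 - 5) + 87) = 80*√(-5 + 87) = 80*√82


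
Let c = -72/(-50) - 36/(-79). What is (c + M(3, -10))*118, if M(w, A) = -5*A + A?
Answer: 9763792/1975 ≈ 4943.7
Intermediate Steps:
M(w, A) = -4*A
c = 3744/1975 (c = -72*(-1/50) - 36*(-1/79) = 36/25 + 36/79 = 3744/1975 ≈ 1.8957)
(c + M(3, -10))*118 = (3744/1975 - 4*(-10))*118 = (3744/1975 + 40)*118 = (82744/1975)*118 = 9763792/1975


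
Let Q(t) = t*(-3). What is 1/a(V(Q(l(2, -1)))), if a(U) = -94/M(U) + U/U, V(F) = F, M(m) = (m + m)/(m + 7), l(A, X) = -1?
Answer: -3/467 ≈ -0.0064240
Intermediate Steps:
M(m) = 2*m/(7 + m) (M(m) = (2*m)/(7 + m) = 2*m/(7 + m))
Q(t) = -3*t
a(U) = 1 - 47*(7 + U)/U (a(U) = -94*(7 + U)/(2*U) + U/U = -47*(7 + U)/U + 1 = 1 - 47*(7 + U)/U)
1/a(V(Q(l(2, -1)))) = 1/(-46 - 329/((-3*(-1)))) = 1/(-46 - 329/3) = 1/(-467/3) = -3/467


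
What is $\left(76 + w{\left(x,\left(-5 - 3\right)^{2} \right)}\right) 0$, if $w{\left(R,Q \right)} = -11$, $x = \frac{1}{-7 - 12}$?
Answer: $0$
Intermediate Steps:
$x = - \frac{1}{19}$ ($x = \frac{1}{-19} = - \frac{1}{19} \approx -0.052632$)
$\left(76 + w{\left(x,\left(-5 - 3\right)^{2} \right)}\right) 0 = \left(76 - 11\right) 0 = 65 \cdot 0 = 0$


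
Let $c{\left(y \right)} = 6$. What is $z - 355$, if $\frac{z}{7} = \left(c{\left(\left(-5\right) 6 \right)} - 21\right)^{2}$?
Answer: $1220$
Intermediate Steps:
$z = 1575$ ($z = 7 \left(6 - 21\right)^{2} = 7 \left(-15\right)^{2} = 7 \cdot 225 = 1575$)
$z - 355 = 1575 - 355 = 1220$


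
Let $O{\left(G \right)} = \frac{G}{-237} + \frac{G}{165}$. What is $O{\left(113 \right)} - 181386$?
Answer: $- \frac{788121266}{4345} \approx -1.8139 \cdot 10^{5}$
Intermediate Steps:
$O{\left(G \right)} = \frac{8 G}{4345}$ ($O{\left(G \right)} = G \left(- \frac{1}{237}\right) + G \frac{1}{165} = - \frac{G}{237} + \frac{G}{165} = \frac{8 G}{4345}$)
$O{\left(113 \right)} - 181386 = \frac{8}{4345} \cdot 113 - 181386 = \frac{904}{4345} - 181386 = - \frac{788121266}{4345}$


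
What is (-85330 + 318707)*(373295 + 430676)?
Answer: 187628340067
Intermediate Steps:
(-85330 + 318707)*(373295 + 430676) = 233377*803971 = 187628340067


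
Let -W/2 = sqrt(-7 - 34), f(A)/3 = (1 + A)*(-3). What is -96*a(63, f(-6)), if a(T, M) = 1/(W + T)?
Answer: -6048/4133 - 192*I*sqrt(41)/4133 ≈ -1.4633 - 0.29746*I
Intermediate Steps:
f(A) = -9 - 9*A (f(A) = 3*((1 + A)*(-3)) = 3*(-3 - 3*A) = -9 - 9*A)
W = -2*I*sqrt(41) (W = -2*sqrt(-7 - 34) = -2*I*sqrt(41) ≈ -12.806*I)
a(T, M) = 1/(T - 2*I*sqrt(41)) (a(T, M) = 1/(-2*I*sqrt(41) + T) = 1/(T - 2*I*sqrt(41)))
-96*a(63, f(-6)) = -96/(63 - 2*I*sqrt(41))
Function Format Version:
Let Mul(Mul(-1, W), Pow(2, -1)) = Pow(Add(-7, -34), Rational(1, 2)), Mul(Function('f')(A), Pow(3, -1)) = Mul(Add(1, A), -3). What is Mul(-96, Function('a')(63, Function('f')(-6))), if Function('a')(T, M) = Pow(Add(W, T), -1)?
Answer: Add(Rational(-6048, 4133), Mul(Rational(-192, 4133), I, Pow(41, Rational(1, 2)))) ≈ Add(-1.4633, Mul(-0.29746, I))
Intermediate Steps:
Function('f')(A) = Add(-9, Mul(-9, A)) (Function('f')(A) = Mul(3, Mul(Add(1, A), -3)) = Mul(3, Add(-3, Mul(-3, A))) = Add(-9, Mul(-9, A)))
W = Mul(-2, I, Pow(41, Rational(1, 2))) (W = Mul(-2, Pow(Add(-7, -34), Rational(1, 2))) = Mul(-2, Pow(-41, Rational(1, 2))) = Mul(-2, Mul(I, Pow(41, Rational(1, 2)))) = Mul(-2, I, Pow(41, Rational(1, 2))) ≈ Mul(-12.806, I))
Function('a')(T, M) = Pow(Add(T, Mul(-2, I, Pow(41, Rational(1, 2)))), -1) (Function('a')(T, M) = Pow(Add(Mul(-2, I, Pow(41, Rational(1, 2))), T), -1) = Pow(Add(T, Mul(-2, I, Pow(41, Rational(1, 2)))), -1))
Mul(-96, Function('a')(63, Function('f')(-6))) = Mul(-96, Pow(Add(63, Mul(-2, I, Pow(41, Rational(1, 2)))), -1))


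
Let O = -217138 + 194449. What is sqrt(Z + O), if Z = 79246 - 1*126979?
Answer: 11*I*sqrt(582) ≈ 265.37*I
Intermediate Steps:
Z = -47733 (Z = 79246 - 126979 = -47733)
O = -22689
sqrt(Z + O) = sqrt(-47733 - 22689) = sqrt(-70422) = 11*I*sqrt(582)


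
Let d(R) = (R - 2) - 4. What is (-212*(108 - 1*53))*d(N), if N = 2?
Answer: 46640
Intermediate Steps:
d(R) = -6 + R (d(R) = (-2 + R) - 4 = -6 + R)
(-212*(108 - 1*53))*d(N) = (-212*(108 - 1*53))*(-6 + 2) = -212*(108 - 53)*(-4) = -212*55*(-4) = -11660*(-4) = 46640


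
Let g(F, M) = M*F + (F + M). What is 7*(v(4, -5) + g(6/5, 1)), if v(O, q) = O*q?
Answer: -581/5 ≈ -116.20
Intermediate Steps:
g(F, M) = F + M + F*M (g(F, M) = F*M + (F + M) = F + M + F*M)
7*(v(4, -5) + g(6/5, 1)) = 7*(4*(-5) + (6/5 + 1 + (6/5)*1)) = 7*(-20 + (6*(⅕) + 1 + (6*(⅕))*1)) = 7*(-20 + (6/5 + 1 + (6/5)*1)) = 7*(-20 + (6/5 + 1 + 6/5)) = 7*(-20 + 17/5) = 7*(-83/5) = -581/5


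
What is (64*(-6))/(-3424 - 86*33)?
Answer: 192/3131 ≈ 0.061322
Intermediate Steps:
(64*(-6))/(-3424 - 86*33) = -384/(-3424 - 1*2838) = -384/(-3424 - 2838) = -384/(-6262) = -384*(-1/6262) = 192/3131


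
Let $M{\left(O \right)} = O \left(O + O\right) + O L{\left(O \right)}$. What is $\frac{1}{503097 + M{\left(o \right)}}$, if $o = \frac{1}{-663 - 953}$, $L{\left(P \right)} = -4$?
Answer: $\frac{1305728}{656907842849} \approx 1.9877 \cdot 10^{-6}$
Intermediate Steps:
$o = - \frac{1}{1616}$ ($o = \frac{1}{-1616} = - \frac{1}{1616} \approx -0.00061881$)
$M{\left(O \right)} = - 4 O + 2 O^{2}$ ($M{\left(O \right)} = O \left(O + O\right) + O \left(-4\right) = O 2 O - 4 O = 2 O^{2} - 4 O = - 4 O + 2 O^{2}$)
$\frac{1}{503097 + M{\left(o \right)}} = \frac{1}{503097 + 2 \left(- \frac{1}{1616}\right) \left(-2 - \frac{1}{1616}\right)} = \frac{1}{503097 + 2 \left(- \frac{1}{1616}\right) \left(- \frac{3233}{1616}\right)} = \frac{1}{503097 + \frac{3233}{1305728}} = \frac{1}{\frac{656907842849}{1305728}} = \frac{1305728}{656907842849}$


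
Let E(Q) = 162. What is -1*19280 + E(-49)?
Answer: -19118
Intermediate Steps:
-1*19280 + E(-49) = -1*19280 + 162 = -19280 + 162 = -19118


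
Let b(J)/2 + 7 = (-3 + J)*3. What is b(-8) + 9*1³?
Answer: -71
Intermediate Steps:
b(J) = -32 + 6*J (b(J) = -14 + 2*((-3 + J)*3) = -14 + 2*(-9 + 3*J) = -14 + (-18 + 6*J) = -32 + 6*J)
b(-8) + 9*1³ = (-32 + 6*(-8)) + 9*1³ = (-32 - 48) + 9*1 = -80 + 9 = -71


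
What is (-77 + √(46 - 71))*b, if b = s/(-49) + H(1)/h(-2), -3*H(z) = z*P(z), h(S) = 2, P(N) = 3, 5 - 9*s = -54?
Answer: 6149/126 - 2795*I/882 ≈ 48.802 - 3.1689*I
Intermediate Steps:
s = 59/9 (s = 5/9 - ⅑*(-54) = 5/9 + 6 = 59/9 ≈ 6.5556)
H(z) = -z (H(z) = -z*3/3 = -z)
b = -559/882 (b = (59/9)/(-49) - 1*1/2 = (59/9)*(-1/49) - 1*½ = -59/441 - ½ = -559/882 ≈ -0.63379)
(-77 + √(46 - 71))*b = (-77 + √(46 - 71))*(-559/882) = (-77 + √(-25))*(-559/882) = (-77 + 5*I)*(-559/882) = 6149/126 - 2795*I/882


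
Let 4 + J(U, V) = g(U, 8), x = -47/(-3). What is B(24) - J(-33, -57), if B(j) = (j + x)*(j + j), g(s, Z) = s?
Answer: 1941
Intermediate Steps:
x = 47/3 (x = -47*(-⅓) = 47/3 ≈ 15.667)
J(U, V) = -4 + U
B(j) = 2*j*(47/3 + j) (B(j) = (j + 47/3)*(j + j) = (47/3 + j)*(2*j) = 2*j*(47/3 + j))
B(24) - J(-33, -57) = (⅔)*24*(47 + 3*24) - (-4 - 33) = (⅔)*24*(47 + 72) - 1*(-37) = (⅔)*24*119 + 37 = 1904 + 37 = 1941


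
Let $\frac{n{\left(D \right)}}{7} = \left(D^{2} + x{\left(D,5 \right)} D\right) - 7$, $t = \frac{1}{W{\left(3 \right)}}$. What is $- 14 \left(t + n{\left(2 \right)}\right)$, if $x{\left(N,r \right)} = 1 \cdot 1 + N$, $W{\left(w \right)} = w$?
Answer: $- \frac{896}{3} \approx -298.67$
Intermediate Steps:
$x{\left(N,r \right)} = 1 + N$
$t = \frac{1}{3} \approx 0.33333$
$n{\left(D \right)} = -49 + 7 D^{2} + 7 D \left(1 + D\right)$ ($n{\left(D \right)} = 7 \left(\left(D^{2} + \left(1 + D\right) D\right) - 7\right) = 7 \left(\left(D^{2} + D \left(1 + D\right)\right) - 7\right) = 7 \left(-7 + D^{2} + D \left(1 + D\right)\right) = -49 + 7 D^{2} + 7 D \left(1 + D\right)$)
$- 14 \left(t + n{\left(2 \right)}\right) = - 14 \left(\frac{1}{3} + \left(-49 + 7 \cdot 2 + 14 \cdot 2^{2}\right)\right) = - 14 \left(\frac{1}{3} + \left(-49 + 14 + 14 \cdot 4\right)\right) = - 14 \left(\frac{1}{3} + \left(-49 + 14 + 56\right)\right) = - 14 \left(\frac{1}{3} + 21\right) = \left(-14\right) \frac{64}{3} = - \frac{896}{3}$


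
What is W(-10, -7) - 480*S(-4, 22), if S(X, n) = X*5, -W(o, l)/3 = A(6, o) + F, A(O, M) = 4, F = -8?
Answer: 9612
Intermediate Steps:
W(o, l) = 12 (W(o, l) = -3*(4 - 8) = -3*(-4) = 12)
S(X, n) = 5*X
W(-10, -7) - 480*S(-4, 22) = 12 - 2400*(-4) = 12 - 480*(-20) = 12 + 9600 = 9612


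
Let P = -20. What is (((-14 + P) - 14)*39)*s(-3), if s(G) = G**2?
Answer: -16848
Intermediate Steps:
(((-14 + P) - 14)*39)*s(-3) = (((-14 - 20) - 14)*39)*(-3)**2 = ((-34 - 14)*39)*9 = -48*39*9 = -1872*9 = -16848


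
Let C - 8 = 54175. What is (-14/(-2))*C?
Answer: 379281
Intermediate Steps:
C = 54183 (C = 8 + 54175 = 54183)
(-14/(-2))*C = -14/(-2)*54183 = -14*(-½)*54183 = 7*54183 = 379281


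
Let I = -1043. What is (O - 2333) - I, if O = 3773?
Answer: 2483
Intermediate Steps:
(O - 2333) - I = (3773 - 2333) - 1*(-1043) = 1440 + 1043 = 2483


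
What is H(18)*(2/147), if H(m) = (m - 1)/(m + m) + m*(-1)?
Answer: -631/2646 ≈ -0.23847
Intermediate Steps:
H(m) = -m + (-1 + m)/(2*m) (H(m) = (-1 + m)/((2*m)) - m = (-1 + m)*(1/(2*m)) - m = (-1 + m)/(2*m) - m = -m + (-1 + m)/(2*m))
H(18)*(2/147) = (1/2 - 1*18 - 1/2/18)*(2/147) = (1/2 - 18 - 1/2*1/18)*(2*(1/147)) = (1/2 - 18 - 1/36)*(2/147) = -631/36*2/147 = -631/2646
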